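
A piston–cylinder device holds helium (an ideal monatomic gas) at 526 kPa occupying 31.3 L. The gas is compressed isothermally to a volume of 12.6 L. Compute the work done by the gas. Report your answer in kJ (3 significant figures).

Isothermal: W = nRT ln(V₂/V₁) = P₁V₁ ln(V₂/V₁).
P₁V₁ = (526 kPa)(31.3 L) = 16464 J.
W = 16464 × ln(12.6/31.3) = 16464 × -0.9099
W_by_gas = -14981 J.

W ≈ -15.0 kJ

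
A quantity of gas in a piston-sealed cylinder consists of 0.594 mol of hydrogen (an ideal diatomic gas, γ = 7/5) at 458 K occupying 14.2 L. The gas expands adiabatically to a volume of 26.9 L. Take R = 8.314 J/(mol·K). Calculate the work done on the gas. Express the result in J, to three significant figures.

Adiabatic: TV^(γ−1) = const with γ = 7/5.
T₂ = T₁ (V₁/V₂)^(γ−1) = 458 × (14.2/26.9)^0.4 = 458 × 0.7745 = 354.7 K.
W_by = nCᵥ(T₁ − T₂) = (0.594)(20.79)(458 − 354.7) = 1275 J.
Work on gas = −W_by = -1275 J.

W ≈ -1280 J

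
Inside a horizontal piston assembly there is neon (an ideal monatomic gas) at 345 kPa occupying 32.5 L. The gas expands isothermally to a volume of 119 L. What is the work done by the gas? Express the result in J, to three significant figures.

Isothermal: W = nRT ln(V₂/V₁) = P₁V₁ ln(V₂/V₁).
P₁V₁ = (345 kPa)(32.5 L) = 11212 J.
W = 11212 × ln(119/32.5) = 11212 × 1.298
W_by_gas = 14553 J.

W ≈ 14600 J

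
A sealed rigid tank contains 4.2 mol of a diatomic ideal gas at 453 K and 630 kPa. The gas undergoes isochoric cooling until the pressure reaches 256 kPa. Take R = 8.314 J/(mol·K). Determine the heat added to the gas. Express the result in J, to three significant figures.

Constant volume ⇒ W = 0, so Q = ΔU = nCᵥΔT with Cᵥ = 5R/2 = 20.79 J/(mol·K).
At constant V, T₂/T₁ = P₂/P₁ ⇒ ΔT = T₁(P₂/P₁ − 1) = 453·(256/630 − 1) = -268.9 K.
ΔU = (4.2)(20.79)(-268.9) = -23476 J.

Q ≈ -23500 J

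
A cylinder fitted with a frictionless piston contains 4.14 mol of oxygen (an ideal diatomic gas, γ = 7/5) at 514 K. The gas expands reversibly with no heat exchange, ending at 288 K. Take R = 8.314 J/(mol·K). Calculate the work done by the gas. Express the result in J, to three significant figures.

Adiabatic ⇒ Q = 0, so W_by = −ΔU = nCᵥ(T₁ − T₂).
Cᵥ = 5R/2 = 20.79 J/(mol·K).
W = (4.14)(20.79)(514 − 288) = 19447 J.

W ≈ 19400 J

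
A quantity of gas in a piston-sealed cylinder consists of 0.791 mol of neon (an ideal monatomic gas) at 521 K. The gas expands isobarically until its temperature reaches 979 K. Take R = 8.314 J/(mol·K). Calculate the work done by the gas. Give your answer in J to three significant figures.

Isobaric: W = P ΔV = nR ΔT.
W = (0.791)(8.314)(979 − 521) = 3012 J.

W ≈ 3010 J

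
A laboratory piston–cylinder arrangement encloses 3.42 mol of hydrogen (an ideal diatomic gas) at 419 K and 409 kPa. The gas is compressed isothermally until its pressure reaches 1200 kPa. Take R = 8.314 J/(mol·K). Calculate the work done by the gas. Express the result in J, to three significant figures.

W ≈ -12800 J

Isothermal process: W = nRT ln(V₂/V₁) = nRT ln(P₁/P₂).
W = (3.42)(8.314)(419) × ln(409/1200)
  = 11914 × ln(0.3408) = 11914 × -1.076
W_by_gas = -12824 J.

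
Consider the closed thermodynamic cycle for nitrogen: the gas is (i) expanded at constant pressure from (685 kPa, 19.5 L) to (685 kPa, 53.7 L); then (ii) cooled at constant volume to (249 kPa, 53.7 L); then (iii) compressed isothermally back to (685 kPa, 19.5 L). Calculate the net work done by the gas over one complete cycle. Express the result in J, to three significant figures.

W_net ≈ 9880 J

Leg (i): W = PΔV = (685)(53.7 − 19.5) = 23427 J.
Leg (ii): W = 0.
Leg (iii): W = PᵢVᵢ ln(V_f/Vᵢ) = (13371) ln(19.5/53.7) = -13545 J.
W_net = 23427 − 13545 = 9882 J.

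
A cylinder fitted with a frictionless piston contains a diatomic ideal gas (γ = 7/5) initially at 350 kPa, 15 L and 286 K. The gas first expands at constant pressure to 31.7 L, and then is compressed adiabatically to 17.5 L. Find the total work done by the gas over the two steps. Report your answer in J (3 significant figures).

W_total ≈ -1600 J

Step 1 (isobaric): W = PΔV = (350 kPa)(31.7 − 15 L) = 5845 J.
After step 1: P = 350 kPa, V = 31.7 L, T = 604.4 K.
Step 2 (adiabatic): W = (P₁V₁ − P₂V₂)/(γ−1) = (11095 − 14071)/0.4 = -7441 J.
W_total = 5845 − 7441 = -1596 J.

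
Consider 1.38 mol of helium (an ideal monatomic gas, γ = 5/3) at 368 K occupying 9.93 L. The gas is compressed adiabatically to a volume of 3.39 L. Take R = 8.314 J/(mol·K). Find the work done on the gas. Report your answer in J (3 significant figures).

W ≈ 6630 J

Adiabatic: TV^(γ−1) = const with γ = 5/3.
T₂ = T₁ (V₁/V₂)^(γ−1) = 368 × (9.93/3.39)^0.667 = 368 × 2.047 = 753.4 K.
W_by = nCᵥ(T₁ − T₂) = (1.38)(12.47)(368 − 753.4) = -6632 J.
Work on gas = −W_by = 6632 J.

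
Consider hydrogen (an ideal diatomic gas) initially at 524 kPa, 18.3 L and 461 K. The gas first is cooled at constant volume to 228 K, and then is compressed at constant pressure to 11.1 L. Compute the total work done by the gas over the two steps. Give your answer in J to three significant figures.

Step 1 (isochoric): W = 0 (constant volume).
After step 1: P = 259.2 kPa (V unchanged).
Step 2 (isobaric): W = PΔV = (259.2 kPa)(11.1 − 18.3 L) = -1866 J.
W_total = 0 − 1866 = -1866 J.

W_total ≈ -1870 J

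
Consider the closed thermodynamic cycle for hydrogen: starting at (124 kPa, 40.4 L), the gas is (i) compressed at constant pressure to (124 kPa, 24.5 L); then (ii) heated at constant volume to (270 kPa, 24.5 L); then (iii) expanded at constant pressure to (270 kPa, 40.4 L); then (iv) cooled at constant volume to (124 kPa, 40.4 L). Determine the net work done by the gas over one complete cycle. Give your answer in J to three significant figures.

Constant-volume legs do no work.
W(i) = (124)(24.5 − 40.4) = -1972 J; W(iii) = (270)(40.4 − 24.5) = 4293 J.
W_net = -1972 + 4293 = 2321 J (the clockwise enclosed area).

W_net ≈ 2320 J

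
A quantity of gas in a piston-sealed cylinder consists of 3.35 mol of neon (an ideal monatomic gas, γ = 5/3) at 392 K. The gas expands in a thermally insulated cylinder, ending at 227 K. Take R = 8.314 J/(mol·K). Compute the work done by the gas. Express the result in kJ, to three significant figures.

W ≈ 6.89 kJ

Adiabatic ⇒ Q = 0, so W_by = −ΔU = nCᵥ(T₁ − T₂).
Cᵥ = 3R/2 = 12.47 J/(mol·K).
W = (3.35)(12.47)(392 − 227) = 6893 J.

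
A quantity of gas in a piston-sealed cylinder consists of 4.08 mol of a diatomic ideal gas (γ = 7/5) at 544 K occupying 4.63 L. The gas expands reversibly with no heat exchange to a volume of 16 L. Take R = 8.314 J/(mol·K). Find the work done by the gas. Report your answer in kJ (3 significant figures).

W ≈ 18.0 kJ

Adiabatic: TV^(γ−1) = const with γ = 7/5.
T₂ = T₁ (V₁/V₂)^(γ−1) = 544 × (4.63/16)^0.4 = 544 × 0.609 = 331.3 K.
W_by = nCᵥ(T₁ − T₂) = (4.08)(20.79)(544 − 331.3) = 18040 J.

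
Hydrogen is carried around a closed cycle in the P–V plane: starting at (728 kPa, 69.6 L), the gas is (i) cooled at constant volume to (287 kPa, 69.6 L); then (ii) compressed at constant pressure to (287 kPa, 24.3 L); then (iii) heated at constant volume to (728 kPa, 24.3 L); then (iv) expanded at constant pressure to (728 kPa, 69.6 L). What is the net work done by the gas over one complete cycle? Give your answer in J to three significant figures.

W_net ≈ 20000 J

Constant-volume legs do no work.
W(ii) = (287)(24.3 − 69.6) = -13001 J; W(iv) = (728)(69.6 − 24.3) = 32978 J.
W_net = -13001 + 32978 = 19977 J (the clockwise enclosed area).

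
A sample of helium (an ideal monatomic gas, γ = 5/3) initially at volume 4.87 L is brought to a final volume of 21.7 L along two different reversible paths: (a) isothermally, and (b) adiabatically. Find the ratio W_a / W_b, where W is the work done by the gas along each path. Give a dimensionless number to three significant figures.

W_a / W_b ≈ 1.58

Path (a) isothermal: W = P₁V₁ ln(V₂/V₁) → W_a/(P₁V₁) = 1.494.
Path (b) adiabatic: W = P₁V₁(1 − (V₁/V₂)^(γ−1))/(γ−1) → W_b/(P₁V₁) = 0.946.
W_a / W_b = 1.494 / 0.946 = 1.579.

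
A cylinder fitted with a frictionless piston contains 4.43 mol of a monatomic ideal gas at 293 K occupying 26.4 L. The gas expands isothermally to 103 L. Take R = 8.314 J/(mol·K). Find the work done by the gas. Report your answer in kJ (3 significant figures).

W ≈ 14.7 kJ

Isothermal: W = nRT ln(V₂/V₁).
W = (4.43)(8.314)(293) × ln(103/26.4)
  = 10791 × 1.361
W_by_gas = 14691 J.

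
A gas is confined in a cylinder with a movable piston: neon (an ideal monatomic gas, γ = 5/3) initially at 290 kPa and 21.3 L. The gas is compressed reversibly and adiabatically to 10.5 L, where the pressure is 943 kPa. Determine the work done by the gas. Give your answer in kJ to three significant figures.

Adiabatic: W = (P₁V₁ − P₂V₂)/(γ − 1) with γ = 5/3.
P₁V₁ = 6177 J, P₂V₂ = 9902 J.
W = (6177 − 9902) / 0.6667 = -5587 J.

W ≈ -5.59 kJ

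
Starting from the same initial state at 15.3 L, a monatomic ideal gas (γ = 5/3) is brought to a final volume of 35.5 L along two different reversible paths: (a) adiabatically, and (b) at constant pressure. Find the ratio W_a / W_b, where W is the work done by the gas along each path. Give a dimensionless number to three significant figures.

Path (a) adiabatic: W = P₁V₁(1 − (V₁/V₂)^(γ−1))/(γ−1) → W_a/(P₁V₁) = 0.6441.
Path (b) isobaric: W = P₁(V₂ − V₁) → W_b/(P₁V₁) = 1.32.
W_a / W_b = 0.6441 / 1.32 = 0.4879.

W_a / W_b ≈ 0.488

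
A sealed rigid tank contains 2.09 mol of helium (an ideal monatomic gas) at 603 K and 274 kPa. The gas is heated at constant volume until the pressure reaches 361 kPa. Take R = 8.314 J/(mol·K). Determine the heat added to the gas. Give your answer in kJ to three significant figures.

Constant volume ⇒ W = 0, so Q = ΔU = nCᵥΔT with Cᵥ = 3R/2 = 12.47 J/(mol·K).
At constant V, T₂/T₁ = P₂/P₁ ⇒ ΔT = T₁(P₂/P₁ − 1) = 603·(361/274 − 1) = 191.5 K.
ΔU = (2.09)(12.47)(191.5) = 4990 J.

Q ≈ 4.99 kJ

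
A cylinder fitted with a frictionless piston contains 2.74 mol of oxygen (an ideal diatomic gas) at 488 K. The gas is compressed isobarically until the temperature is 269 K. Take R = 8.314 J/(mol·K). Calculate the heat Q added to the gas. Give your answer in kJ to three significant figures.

Q ≈ -17.5 kJ

Isobaric: W = nRΔT = (2.74)(8.314)(-219) = -4989 J.
ΔU = nCᵥΔT with Cᵥ = 5R/2: ΔU = (2.74)(20.79)(-219) = -12472 J.
Q = ΔU + W = -12472 − 4989 = -17461 J.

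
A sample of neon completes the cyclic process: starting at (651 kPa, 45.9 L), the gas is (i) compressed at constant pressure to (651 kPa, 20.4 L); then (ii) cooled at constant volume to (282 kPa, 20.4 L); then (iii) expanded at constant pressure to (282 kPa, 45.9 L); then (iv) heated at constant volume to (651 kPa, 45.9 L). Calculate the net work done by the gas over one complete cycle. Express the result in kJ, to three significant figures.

W_net ≈ -9.41 kJ

Constant-volume legs do no work.
W(i) = (651)(20.4 − 45.9) = -16600 J; W(iii) = (282)(45.9 − 20.4) = 7191 J.
W_net = -16600 + 7191 = -9410 J (the counter-clockwise enclosed area).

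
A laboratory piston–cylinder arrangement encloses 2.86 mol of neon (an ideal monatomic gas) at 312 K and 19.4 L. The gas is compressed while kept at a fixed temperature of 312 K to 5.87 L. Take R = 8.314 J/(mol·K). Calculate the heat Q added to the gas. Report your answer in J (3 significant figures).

Isothermal ⇒ ΔU = 0, so Q = W = nRT ln(V₂/V₁).
Q = (2.86)(8.314)(312) ln(5.87/19.4) = 7419 × -1.195 = -8869 J.

Q ≈ -8870 J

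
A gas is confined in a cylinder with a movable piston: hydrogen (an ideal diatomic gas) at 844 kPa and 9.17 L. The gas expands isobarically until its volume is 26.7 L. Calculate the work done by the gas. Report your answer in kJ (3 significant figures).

W ≈ 14.8 kJ

Isobaric: W = P ΔV.
W = (844 kPa)(26.7 − 9.17 L) = (844)(17.53) = 14795 J.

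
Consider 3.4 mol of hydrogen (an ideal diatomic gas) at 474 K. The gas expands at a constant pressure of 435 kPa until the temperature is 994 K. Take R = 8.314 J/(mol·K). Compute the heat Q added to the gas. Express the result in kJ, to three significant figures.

Q ≈ 51.4 kJ

Isobaric: W = nRΔT = (3.4)(8.314)(520) = 14699 J.
ΔU = nCᵥΔT with Cᵥ = 5R/2: ΔU = (3.4)(20.79)(520) = 36748 J.
Q = ΔU + W = 36748 + 14699 = 51447 J.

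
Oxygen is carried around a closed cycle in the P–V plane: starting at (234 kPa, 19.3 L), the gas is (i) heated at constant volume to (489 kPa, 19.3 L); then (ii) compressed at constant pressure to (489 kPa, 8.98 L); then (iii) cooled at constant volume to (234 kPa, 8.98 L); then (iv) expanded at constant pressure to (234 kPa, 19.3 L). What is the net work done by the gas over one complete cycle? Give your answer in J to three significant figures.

W_net ≈ -2630 J

Constant-volume legs do no work.
W(ii) = (489)(8.98 − 19.3) = -5046 J; W(iv) = (234)(19.3 − 8.98) = 2415 J.
W_net = -5046 + 2415 = -2632 J (the counter-clockwise enclosed area).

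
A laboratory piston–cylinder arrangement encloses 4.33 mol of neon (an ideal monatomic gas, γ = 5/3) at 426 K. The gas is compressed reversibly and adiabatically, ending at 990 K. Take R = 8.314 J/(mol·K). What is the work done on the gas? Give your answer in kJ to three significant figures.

W ≈ 30.5 kJ

Adiabatic ⇒ Q = 0, so W_by = −ΔU = nCᵥ(T₁ − T₂).
Cᵥ = 3R/2 = 12.47 J/(mol·K).
W = (4.33)(12.47)(426 − 990) = -30456 J.
Work on gas = −W_by = 30456 J.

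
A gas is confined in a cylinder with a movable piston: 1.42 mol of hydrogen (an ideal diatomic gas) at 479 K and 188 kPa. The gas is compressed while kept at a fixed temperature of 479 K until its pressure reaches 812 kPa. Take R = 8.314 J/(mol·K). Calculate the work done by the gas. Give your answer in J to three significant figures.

Isothermal process: W = nRT ln(V₂/V₁) = nRT ln(P₁/P₂).
W = (1.42)(8.314)(479) × ln(188/812)
  = 5655 × ln(0.2315) = 5655 × -1.463
W_by_gas = -8274 J.

W ≈ -8270 J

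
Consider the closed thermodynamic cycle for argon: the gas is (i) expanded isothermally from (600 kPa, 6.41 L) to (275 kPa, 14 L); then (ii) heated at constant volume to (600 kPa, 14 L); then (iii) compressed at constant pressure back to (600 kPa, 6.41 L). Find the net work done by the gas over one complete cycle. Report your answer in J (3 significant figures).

Leg (i): W = PᵢVᵢ ln(V_f/Vᵢ) = (3846) ln(14/6.41) = 3004 J.
Leg (ii): W = 0.
Leg (iii): W = PΔV = (600)(6.41 − 14) = -4554 J.
W_net = 3004 − 4554 = -1550 J.

W_net ≈ -1550 J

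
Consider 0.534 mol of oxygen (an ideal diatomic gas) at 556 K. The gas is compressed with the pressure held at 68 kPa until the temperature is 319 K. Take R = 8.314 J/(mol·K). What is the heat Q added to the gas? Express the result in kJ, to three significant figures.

Isobaric: W = nRΔT = (0.534)(8.314)(-237) = -1052 J.
ΔU = nCᵥΔT with Cᵥ = 5R/2: ΔU = (0.534)(20.79)(-237) = -2631 J.
Q = ΔU + W = -2631 − 1052 = -3683 J.

Q ≈ -3.68 kJ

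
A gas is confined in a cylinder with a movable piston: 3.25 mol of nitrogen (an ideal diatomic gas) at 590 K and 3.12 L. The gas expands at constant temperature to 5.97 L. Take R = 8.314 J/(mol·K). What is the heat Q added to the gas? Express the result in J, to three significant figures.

Isothermal ⇒ ΔU = 0, so Q = W = nRT ln(V₂/V₁).
Q = (3.25)(8.314)(590) ln(5.97/3.12) = 15942 × 0.6489 = 10345 J.

Q ≈ 10300 J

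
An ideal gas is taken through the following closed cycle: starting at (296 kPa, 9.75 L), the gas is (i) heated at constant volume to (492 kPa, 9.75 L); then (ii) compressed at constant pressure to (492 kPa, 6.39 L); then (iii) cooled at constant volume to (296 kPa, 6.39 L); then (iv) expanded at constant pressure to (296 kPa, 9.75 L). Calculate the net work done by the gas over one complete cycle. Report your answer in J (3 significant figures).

Constant-volume legs do no work.
W(ii) = (492)(6.39 − 9.75) = -1653 J; W(iv) = (296)(9.75 − 6.39) = 994.6 J.
W_net = -1653 + 994.6 = -658.6 J (the counter-clockwise enclosed area).

W_net ≈ -659 J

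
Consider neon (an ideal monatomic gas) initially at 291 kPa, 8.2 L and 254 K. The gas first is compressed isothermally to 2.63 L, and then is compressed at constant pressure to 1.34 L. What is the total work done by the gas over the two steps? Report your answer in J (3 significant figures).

W_total ≈ -3880 J

Step 1 (isothermal): W = P₁V₁ ln(V₂/V₁) = (2386) ln(2.63/8.2) = -2713 J.
After step 1: P = 907.3 kPa, V = 2.63 L, T = 254 K.
Step 2 (isobaric): W = PΔV = (907.3 kPa)(1.34 − 2.63 L) = -1170 J.
W_total = -2713 − 1170 = -3884 J.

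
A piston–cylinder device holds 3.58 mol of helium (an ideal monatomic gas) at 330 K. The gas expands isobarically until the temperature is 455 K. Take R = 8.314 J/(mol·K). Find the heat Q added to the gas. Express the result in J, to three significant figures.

Isobaric: W = nRΔT = (3.58)(8.314)(125) = 3721 J.
ΔU = nCᵥΔT with Cᵥ = 3R/2: ΔU = (3.58)(12.47)(125) = 5581 J.
Q = ΔU + W = 5581 + 3721 = 9301 J.

Q ≈ 9300 J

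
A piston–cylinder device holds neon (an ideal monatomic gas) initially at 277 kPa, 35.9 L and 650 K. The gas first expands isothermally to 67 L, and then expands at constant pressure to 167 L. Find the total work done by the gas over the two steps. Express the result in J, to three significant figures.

W_total ≈ 21000 J

Step 1 (isothermal): W = P₁V₁ ln(V₂/V₁) = (9944) ln(67/35.9) = 6205 J.
After step 1: P = 148.4 kPa, V = 67 L, T = 650 K.
Step 2 (isobaric): W = PΔV = (148.4 kPa)(167 − 67 L) = 14842 J.
W_total = 6205 + 14842 = 21047 J.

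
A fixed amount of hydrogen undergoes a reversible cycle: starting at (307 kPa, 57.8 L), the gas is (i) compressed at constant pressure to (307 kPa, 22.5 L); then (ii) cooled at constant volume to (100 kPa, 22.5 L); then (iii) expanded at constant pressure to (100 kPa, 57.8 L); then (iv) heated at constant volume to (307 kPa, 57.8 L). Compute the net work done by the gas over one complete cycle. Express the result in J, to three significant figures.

Constant-volume legs do no work.
W(i) = (307)(22.5 − 57.8) = -10837 J; W(iii) = (100)(57.8 − 22.5) = 3530 J.
W_net = -10837 + 3530 = -7307 J (the counter-clockwise enclosed area).

W_net ≈ -7310 J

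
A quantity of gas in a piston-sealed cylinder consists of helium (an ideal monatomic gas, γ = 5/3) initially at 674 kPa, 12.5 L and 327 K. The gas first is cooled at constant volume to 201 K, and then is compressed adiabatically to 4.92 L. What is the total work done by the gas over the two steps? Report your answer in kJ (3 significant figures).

Step 1 (isochoric): W = 0 (constant volume).
After step 1: P = 414.3 kPa (V unchanged).
Step 2 (adiabatic): W = (P₁V₁ − P₂V₂)/(γ−1) = (5179 − 9642)/0.667 = -6695 J.
W_total = 0 − 6695 = -6695 J.

W_total ≈ -6.70 kJ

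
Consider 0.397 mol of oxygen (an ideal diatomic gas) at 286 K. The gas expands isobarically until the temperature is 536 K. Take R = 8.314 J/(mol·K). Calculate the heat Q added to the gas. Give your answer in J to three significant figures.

Q ≈ 2890 J

Isobaric: W = nRΔT = (0.397)(8.314)(250) = 825.2 J.
ΔU = nCᵥΔT with Cᵥ = 5R/2: ΔU = (0.397)(20.79)(250) = 2063 J.
Q = ΔU + W = 2063 + 825.2 = 2888 J.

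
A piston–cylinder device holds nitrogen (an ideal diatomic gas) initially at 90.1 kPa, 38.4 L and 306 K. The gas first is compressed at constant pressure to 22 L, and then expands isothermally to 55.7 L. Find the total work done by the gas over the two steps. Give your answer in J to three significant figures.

W_total ≈ 364 J

Step 1 (isobaric): W = PΔV = (90.1 kPa)(22 − 38.4 L) = -1478 J.
After step 1: P = 90.1 kPa, V = 22 L, T = 175.3 K.
Step 2 (isothermal): W = P₁V₁ ln(V₂/V₁) = (1982) ln(55.7/22) = 1841 J.
W_total = -1478 + 1841 = 363.7 J.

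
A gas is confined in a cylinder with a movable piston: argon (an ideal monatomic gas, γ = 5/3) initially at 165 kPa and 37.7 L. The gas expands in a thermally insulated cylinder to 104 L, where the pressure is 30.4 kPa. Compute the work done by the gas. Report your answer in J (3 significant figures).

W ≈ 4590 J

Adiabatic: W = (P₁V₁ − P₂V₂)/(γ − 1) with γ = 5/3.
P₁V₁ = 6221 J, P₂V₂ = 3162 J.
W = (6221 − 3162) / 0.6667 = 4588 J.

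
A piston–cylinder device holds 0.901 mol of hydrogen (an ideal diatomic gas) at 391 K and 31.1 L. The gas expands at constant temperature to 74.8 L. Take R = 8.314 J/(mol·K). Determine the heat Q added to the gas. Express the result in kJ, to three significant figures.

Isothermal ⇒ ΔU = 0, so Q = W = nRT ln(V₂/V₁).
Q = (0.901)(8.314)(391) ln(74.8/31.1) = 2929 × 0.8776 = 2570 J.

Q ≈ 2.57 kJ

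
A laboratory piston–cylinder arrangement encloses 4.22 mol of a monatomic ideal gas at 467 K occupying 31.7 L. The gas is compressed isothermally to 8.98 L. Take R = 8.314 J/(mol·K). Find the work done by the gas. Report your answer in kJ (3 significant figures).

Isothermal: W = nRT ln(V₂/V₁).
W = (4.22)(8.314)(467) × ln(8.98/31.7)
  = 16385 × -1.261
W_by_gas = -20666 J.

W ≈ -20.7 kJ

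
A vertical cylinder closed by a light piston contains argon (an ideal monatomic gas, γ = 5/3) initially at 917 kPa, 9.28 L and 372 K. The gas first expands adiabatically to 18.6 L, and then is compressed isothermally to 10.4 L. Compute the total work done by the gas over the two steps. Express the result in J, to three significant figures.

W_total ≈ 1620 J

Step 1 (adiabatic): W = (P₁V₁ − P₂V₂)/(γ−1) = (8510 − 5353)/0.667 = 4735 J.
After step 1: P = 287.8 kPa, V = 18.6 L, T = 234 K.
Step 2 (isothermal): W = P₁V₁ ln(V₂/V₁) = (5353) ln(10.4/18.6) = -3112 J.
W_total = 4735 − 3112 = 1623 J.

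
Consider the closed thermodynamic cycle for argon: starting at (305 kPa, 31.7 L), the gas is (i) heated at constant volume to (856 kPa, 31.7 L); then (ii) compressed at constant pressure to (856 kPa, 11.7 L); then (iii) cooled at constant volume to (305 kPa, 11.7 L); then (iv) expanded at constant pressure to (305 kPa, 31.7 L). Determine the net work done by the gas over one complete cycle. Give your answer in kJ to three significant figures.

W_net ≈ -11.0 kJ

Constant-volume legs do no work.
W(ii) = (856)(11.7 − 31.7) = -17120 J; W(iv) = (305)(31.7 − 11.7) = 6100 J.
W_net = -17120 + 6100 = -11020 J (the counter-clockwise enclosed area).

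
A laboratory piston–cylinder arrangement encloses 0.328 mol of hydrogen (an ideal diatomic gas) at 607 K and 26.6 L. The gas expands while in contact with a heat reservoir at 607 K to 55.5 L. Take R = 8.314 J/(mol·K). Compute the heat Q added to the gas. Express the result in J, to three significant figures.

Q ≈ 1220 J

Isothermal ⇒ ΔU = 0, so Q = W = nRT ln(V₂/V₁).
Q = (0.328)(8.314)(607) ln(55.5/26.6) = 1655 × 0.7355 = 1217 J.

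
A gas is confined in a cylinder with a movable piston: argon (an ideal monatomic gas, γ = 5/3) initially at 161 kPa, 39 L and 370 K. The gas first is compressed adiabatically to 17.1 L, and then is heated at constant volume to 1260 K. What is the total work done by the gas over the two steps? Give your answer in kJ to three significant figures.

Step 1 (adiabatic): W = (P₁V₁ − P₂V₂)/(γ−1) = (6279 − 10879)/0.667 = -6901 J.
Step 2 (isochoric): W = 0 (constant volume).
W_total = -6901 + 0 = -6901 J.

W_total ≈ -6.90 kJ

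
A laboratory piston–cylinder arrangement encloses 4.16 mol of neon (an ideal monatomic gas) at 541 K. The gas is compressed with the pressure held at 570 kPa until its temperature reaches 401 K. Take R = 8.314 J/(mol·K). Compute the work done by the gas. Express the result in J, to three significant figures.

Isobaric: W = P ΔV = nR ΔT.
W = (4.16)(8.314)(401 − 541) = -4842 J.

W ≈ -4840 J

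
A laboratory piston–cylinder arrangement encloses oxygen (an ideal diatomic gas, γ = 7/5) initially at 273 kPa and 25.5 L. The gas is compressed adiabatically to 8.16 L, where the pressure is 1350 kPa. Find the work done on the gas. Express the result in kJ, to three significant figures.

Adiabatic: W = (P₁V₁ − P₂V₂)/(γ − 1) with γ = 7/5.
P₁V₁ = 6962 J, P₂V₂ = 11016 J.
W = (6962 − 11016) / 0.4 = -10136 J.
Work on gas = −W_by = 10136 J.

W ≈ 10.1 kJ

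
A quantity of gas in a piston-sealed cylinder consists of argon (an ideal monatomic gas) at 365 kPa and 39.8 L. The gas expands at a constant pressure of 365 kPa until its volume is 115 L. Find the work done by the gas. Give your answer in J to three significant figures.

W ≈ 27400 J

Isobaric: W = P ΔV.
W = (365 kPa)(115 − 39.8 L) = (365)(75.2) = 27448 J.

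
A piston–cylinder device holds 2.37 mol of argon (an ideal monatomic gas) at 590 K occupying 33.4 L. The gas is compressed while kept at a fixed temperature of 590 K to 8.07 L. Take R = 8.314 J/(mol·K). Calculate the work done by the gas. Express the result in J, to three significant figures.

W ≈ -16500 J

Isothermal: W = nRT ln(V₂/V₁).
W = (2.37)(8.314)(590) × ln(8.07/33.4)
  = 11625 × -1.42
W_by_gas = -16513 J.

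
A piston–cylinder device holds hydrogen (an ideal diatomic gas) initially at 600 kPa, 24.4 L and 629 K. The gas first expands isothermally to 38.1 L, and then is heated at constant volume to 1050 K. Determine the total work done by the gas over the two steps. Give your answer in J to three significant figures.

Step 1 (isothermal): W = P₁V₁ ln(V₂/V₁) = (14640) ln(38.1/24.4) = 6524 J.
Step 2 (isochoric): W = 0 (constant volume).
W_total = 6524 + 0 = 6524 J.

W_total ≈ 6520 J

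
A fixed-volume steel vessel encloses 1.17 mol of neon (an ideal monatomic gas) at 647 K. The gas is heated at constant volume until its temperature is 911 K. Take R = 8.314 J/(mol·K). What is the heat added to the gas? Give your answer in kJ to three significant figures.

Constant volume ⇒ W = 0, so Q = ΔU = nCᵥΔT with Cᵥ = 3R/2 = 12.47 J/(mol·K).
ΔU = (1.17)(12.47)(911 − 647) = 3852 J.

Q ≈ 3.85 kJ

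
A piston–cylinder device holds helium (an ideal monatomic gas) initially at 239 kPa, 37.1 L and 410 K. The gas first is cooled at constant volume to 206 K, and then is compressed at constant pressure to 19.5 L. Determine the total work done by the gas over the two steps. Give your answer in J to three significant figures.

Step 1 (isochoric): W = 0 (constant volume).
After step 1: P = 120.1 kPa (V unchanged).
Step 2 (isobaric): W = PΔV = (120.1 kPa)(19.5 − 37.1 L) = -2113 J.
W_total = 0 − 2113 = -2113 J.

W_total ≈ -2110 J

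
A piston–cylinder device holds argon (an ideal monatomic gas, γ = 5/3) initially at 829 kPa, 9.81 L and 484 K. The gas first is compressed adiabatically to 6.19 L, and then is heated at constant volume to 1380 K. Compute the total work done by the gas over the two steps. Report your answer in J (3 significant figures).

Step 1 (adiabatic): W = (P₁V₁ − P₂V₂)/(γ−1) = (8132 − 11055)/0.667 = -4383 J.
Step 2 (isochoric): W = 0 (constant volume).
W_total = -4383 + 0 = -4383 J.

W_total ≈ -4380 J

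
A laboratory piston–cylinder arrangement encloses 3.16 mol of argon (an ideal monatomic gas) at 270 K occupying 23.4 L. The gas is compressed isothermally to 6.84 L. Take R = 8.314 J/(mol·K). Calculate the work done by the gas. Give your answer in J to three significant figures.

W ≈ -8720 J

Isothermal: W = nRT ln(V₂/V₁).
W = (3.16)(8.314)(270) × ln(6.84/23.4)
  = 7094 × -1.23
W_by_gas = -8725 J.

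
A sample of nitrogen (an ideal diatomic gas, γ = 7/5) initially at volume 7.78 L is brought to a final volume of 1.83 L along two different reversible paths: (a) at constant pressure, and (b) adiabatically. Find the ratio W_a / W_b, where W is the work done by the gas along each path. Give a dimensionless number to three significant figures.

Path (a) isobaric: W = P₁(V₂ − V₁) → W_a/(P₁V₁) = -0.7648.
Path (b) adiabatic: W = P₁V₁(1 − (V₁/V₂)^(γ−1))/(γ−1) → W_b/(P₁V₁) = -1.96.
W_a / W_b = -0.7648 / -1.96 = 0.3902.

W_a / W_b ≈ 0.390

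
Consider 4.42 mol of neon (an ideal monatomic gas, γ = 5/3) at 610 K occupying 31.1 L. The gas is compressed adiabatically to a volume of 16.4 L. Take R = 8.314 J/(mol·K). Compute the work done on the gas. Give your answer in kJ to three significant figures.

W ≈ 17.9 kJ

Adiabatic: TV^(γ−1) = const with γ = 5/3.
T₂ = T₁ (V₁/V₂)^(γ−1) = 610 × (31.1/16.4)^0.667 = 610 × 1.532 = 934.6 K.
W_by = nCᵥ(T₁ − T₂) = (4.42)(12.47)(610 − 934.6) = -17890 J.
Work on gas = −W_by = 17890 J.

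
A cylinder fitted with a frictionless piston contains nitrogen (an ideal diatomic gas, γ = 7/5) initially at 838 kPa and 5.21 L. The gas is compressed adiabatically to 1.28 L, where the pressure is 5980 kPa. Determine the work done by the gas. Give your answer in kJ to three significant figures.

W ≈ -8.22 kJ

Adiabatic: W = (P₁V₁ − P₂V₂)/(γ − 1) with γ = 7/5.
P₁V₁ = 4366 J, P₂V₂ = 7654 J.
W = (4366 − 7654) / 0.4 = -8221 J.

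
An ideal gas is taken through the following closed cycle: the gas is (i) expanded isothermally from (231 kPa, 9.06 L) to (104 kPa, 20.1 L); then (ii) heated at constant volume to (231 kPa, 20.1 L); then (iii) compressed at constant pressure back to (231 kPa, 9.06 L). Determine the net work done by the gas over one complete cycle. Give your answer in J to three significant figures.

W_net ≈ -883 J

Leg (i): W = PᵢVᵢ ln(V_f/Vᵢ) = (2093) ln(20.1/9.06) = 1668 J.
Leg (ii): W = 0.
Leg (iii): W = PΔV = (231)(9.06 − 20.1) = -2550 J.
W_net = 1668 − 2550 = -882.5 J.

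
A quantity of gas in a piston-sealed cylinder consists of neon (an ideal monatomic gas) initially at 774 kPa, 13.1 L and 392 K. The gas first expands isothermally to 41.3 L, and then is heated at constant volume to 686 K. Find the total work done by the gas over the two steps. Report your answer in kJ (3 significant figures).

Step 1 (isothermal): W = P₁V₁ ln(V₂/V₁) = (10139) ln(41.3/13.1) = 11643 J.
Step 2 (isochoric): W = 0 (constant volume).
W_total = 11643 + 0 = 11643 J.

W_total ≈ 11.6 kJ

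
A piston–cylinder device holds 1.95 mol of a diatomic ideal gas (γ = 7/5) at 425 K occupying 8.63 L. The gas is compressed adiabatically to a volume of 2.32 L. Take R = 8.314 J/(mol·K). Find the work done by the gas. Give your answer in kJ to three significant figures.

W ≈ -11.9 kJ

Adiabatic: TV^(γ−1) = const with γ = 7/5.
T₂ = T₁ (V₁/V₂)^(γ−1) = 425 × (8.63/2.32)^0.4 = 425 × 1.691 = 718.8 K.
W_by = nCᵥ(T₁ − T₂) = (1.95)(20.79)(425 − 718.8) = -11907 J.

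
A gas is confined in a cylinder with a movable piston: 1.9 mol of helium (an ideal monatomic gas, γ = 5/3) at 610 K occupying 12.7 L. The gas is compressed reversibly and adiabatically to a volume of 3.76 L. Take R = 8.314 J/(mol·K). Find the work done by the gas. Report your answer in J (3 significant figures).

W ≈ -18100 J

Adiabatic: TV^(γ−1) = const with γ = 5/3.
T₂ = T₁ (V₁/V₂)^(γ−1) = 610 × (12.7/3.76)^0.667 = 610 × 2.251 = 1373 K.
W_by = nCᵥ(T₁ − T₂) = (1.9)(12.47)(610 − 1373) = -18084 J.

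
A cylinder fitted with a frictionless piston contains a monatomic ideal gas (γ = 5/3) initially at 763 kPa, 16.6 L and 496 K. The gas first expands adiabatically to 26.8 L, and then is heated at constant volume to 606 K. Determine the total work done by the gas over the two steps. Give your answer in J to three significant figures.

W_total ≈ 5190 J

Step 1 (adiabatic): W = (P₁V₁ − P₂V₂)/(γ−1) = (12666 − 9203)/0.667 = 5194 J.
Step 2 (isochoric): W = 0 (constant volume).
W_total = 5194 + 0 = 5194 J.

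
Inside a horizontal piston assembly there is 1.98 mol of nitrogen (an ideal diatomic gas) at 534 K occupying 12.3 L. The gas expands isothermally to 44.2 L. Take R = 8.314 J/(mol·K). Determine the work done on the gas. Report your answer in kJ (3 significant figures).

W ≈ -11.2 kJ

Isothermal: W = nRT ln(V₂/V₁).
W = (1.98)(8.314)(534) × ln(44.2/12.3)
  = 8791 × 1.279
W_by_gas = 11244 J; work on gas = −W_by = -11244 J.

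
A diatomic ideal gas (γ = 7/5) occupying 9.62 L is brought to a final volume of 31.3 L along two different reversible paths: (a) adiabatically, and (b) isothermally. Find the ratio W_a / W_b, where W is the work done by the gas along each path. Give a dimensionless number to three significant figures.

Path (a) adiabatic: W = P₁V₁(1 − (V₁/V₂)^(γ−1))/(γ−1) → W_a/(P₁V₁) = 0.9405.
Path (b) isothermal: W = P₁V₁ ln(V₂/V₁) → W_b/(P₁V₁) = 1.18.
W_a / W_b = 0.9405 / 1.18 = 0.7972.

W_a / W_b ≈ 0.797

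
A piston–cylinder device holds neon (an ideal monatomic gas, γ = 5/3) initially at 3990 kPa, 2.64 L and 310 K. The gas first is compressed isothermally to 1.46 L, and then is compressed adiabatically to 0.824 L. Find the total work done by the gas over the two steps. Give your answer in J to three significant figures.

W_total ≈ -13600 J

Step 1 (isothermal): W = P₁V₁ ln(V₂/V₁) = (10534) ln(1.46/2.64) = -6239 J.
After step 1: P = 7215 kPa, V = 1.46 L, T = 310 K.
Step 2 (adiabatic): W = (P₁V₁ − P₂V₂)/(γ−1) = (10534 − 15424)/0.667 = -7335 J.
W_total = -6239 − 7335 = -13575 J.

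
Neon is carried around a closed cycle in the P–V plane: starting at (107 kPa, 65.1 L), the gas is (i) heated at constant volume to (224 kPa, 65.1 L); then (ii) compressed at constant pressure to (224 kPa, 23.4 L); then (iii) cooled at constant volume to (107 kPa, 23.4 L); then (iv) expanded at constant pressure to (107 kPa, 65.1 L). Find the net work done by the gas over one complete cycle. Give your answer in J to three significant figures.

W_net ≈ -4880 J

Constant-volume legs do no work.
W(ii) = (224)(23.4 − 65.1) = -9341 J; W(iv) = (107)(65.1 − 23.4) = 4462 J.
W_net = -9341 + 4462 = -4879 J (the counter-clockwise enclosed area).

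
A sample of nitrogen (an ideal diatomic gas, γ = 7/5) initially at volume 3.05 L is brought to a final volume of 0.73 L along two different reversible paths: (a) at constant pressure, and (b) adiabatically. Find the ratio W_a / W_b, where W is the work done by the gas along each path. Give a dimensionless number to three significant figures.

W_a / W_b ≈ 0.394

Path (a) isobaric: W = P₁(V₂ − V₁) → W_a/(P₁V₁) = -0.7607.
Path (b) adiabatic: W = P₁V₁(1 − (V₁/V₂)^(γ−1))/(γ−1) → W_b/(P₁V₁) = -1.929.
W_a / W_b = -0.7607 / -1.929 = 0.3943.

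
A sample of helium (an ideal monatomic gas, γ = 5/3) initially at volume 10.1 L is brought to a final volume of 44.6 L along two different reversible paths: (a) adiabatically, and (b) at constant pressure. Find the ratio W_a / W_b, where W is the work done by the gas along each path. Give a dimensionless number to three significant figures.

Path (a) adiabatic: W = P₁V₁(1 − (V₁/V₂)^(γ−1))/(γ−1) → W_a/(P₁V₁) = 0.9427.
Path (b) isobaric: W = P₁(V₂ − V₁) → W_b/(P₁V₁) = 3.416.
W_a / W_b = 0.9427 / 3.416 = 0.276.

W_a / W_b ≈ 0.276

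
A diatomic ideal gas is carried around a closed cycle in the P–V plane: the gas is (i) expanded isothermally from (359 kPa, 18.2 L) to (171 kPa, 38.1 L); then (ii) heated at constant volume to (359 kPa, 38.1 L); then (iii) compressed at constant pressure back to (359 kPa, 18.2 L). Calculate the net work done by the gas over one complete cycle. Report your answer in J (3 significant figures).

W_net ≈ -2320 J

Leg (i): W = PᵢVᵢ ln(V_f/Vᵢ) = (6534) ln(38.1/18.2) = 4827 J.
Leg (ii): W = 0.
Leg (iii): W = PΔV = (359)(18.2 − 38.1) = -7144 J.
W_net = 4827 − 7144 = -2317 J.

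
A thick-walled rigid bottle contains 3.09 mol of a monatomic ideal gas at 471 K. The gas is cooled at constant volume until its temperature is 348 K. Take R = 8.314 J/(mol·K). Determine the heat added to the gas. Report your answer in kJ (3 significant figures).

Constant volume ⇒ W = 0, so Q = ΔU = nCᵥΔT with Cᵥ = 3R/2 = 12.47 J/(mol·K).
ΔU = (3.09)(12.47)(348 − 471) = -4740 J.

Q ≈ -4.74 kJ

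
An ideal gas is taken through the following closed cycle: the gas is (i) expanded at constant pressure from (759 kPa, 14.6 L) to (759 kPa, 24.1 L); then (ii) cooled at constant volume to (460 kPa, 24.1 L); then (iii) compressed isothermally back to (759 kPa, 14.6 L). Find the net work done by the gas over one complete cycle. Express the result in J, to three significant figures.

Leg (i): W = PΔV = (759)(24.1 − 14.6) = 7211 J.
Leg (ii): W = 0.
Leg (iii): W = PᵢVᵢ ln(V_f/Vᵢ) = (11086) ln(14.6/24.1) = -5556 J.
W_net = 7211 − 5556 = 1654 J.

W_net ≈ 1650 J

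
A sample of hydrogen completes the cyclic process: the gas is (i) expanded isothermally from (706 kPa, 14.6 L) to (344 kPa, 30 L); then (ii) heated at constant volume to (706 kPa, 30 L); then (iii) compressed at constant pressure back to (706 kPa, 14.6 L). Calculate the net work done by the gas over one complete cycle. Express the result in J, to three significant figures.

W_net ≈ -3450 J

Leg (i): W = PᵢVᵢ ln(V_f/Vᵢ) = (10308) ln(30/14.6) = 7423 J.
Leg (ii): W = 0.
Leg (iii): W = PΔV = (706)(14.6 − 30) = -10872 J.
W_net = 7423 − 10872 = -3449 J.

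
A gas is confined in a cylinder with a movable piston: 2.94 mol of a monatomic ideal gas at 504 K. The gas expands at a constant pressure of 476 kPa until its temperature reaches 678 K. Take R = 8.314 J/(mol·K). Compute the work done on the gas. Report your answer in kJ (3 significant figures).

W ≈ -4.25 kJ

Isobaric: W = P ΔV = nR ΔT.
W = (2.94)(8.314)(678 − 504) = 4253 J.
Work on gas = −W_by = -4253 J.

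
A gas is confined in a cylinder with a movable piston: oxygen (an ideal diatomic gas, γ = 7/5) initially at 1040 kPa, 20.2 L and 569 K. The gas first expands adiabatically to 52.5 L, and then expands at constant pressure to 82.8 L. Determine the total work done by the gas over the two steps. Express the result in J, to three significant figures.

W_total ≈ 25000 J

Step 1 (adiabatic): W = (P₁V₁ − P₂V₂)/(γ−1) = (21008 − 14337)/0.4 = 16677 J.
After step 1: P = 273.1 kPa, V = 52.5 L, T = 388.3 K.
Step 2 (isobaric): W = PΔV = (273.1 kPa)(82.8 − 52.5 L) = 8275 J.
W_total = 16677 + 8275 = 24952 J.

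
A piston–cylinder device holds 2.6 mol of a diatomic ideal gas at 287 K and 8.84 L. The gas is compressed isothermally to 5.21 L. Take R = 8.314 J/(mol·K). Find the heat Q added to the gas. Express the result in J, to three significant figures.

Q ≈ -3280 J

Isothermal ⇒ ΔU = 0, so Q = W = nRT ln(V₂/V₁).
Q = (2.6)(8.314)(287) ln(5.21/8.84) = 6204 × -0.5287 = -3280 J.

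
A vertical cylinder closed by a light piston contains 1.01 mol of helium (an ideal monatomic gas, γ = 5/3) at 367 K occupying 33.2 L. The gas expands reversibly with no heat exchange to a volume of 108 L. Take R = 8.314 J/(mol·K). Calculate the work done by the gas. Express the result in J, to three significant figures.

W ≈ 2520 J

Adiabatic: TV^(γ−1) = const with γ = 5/3.
T₂ = T₁ (V₁/V₂)^(γ−1) = 367 × (33.2/108)^0.667 = 367 × 0.4555 = 167.2 K.
W_by = nCᵥ(T₁ − T₂) = (1.01)(12.47)(367 − 167.2) = 2517 J.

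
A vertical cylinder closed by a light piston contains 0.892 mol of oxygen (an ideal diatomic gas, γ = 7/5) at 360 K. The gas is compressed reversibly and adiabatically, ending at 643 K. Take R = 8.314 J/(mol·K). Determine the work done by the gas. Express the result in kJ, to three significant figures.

W ≈ -5.25 kJ

Adiabatic ⇒ Q = 0, so W_by = −ΔU = nCᵥ(T₁ − T₂).
Cᵥ = 5R/2 = 20.79 J/(mol·K).
W = (0.892)(20.79)(360 − 643) = -5247 J.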